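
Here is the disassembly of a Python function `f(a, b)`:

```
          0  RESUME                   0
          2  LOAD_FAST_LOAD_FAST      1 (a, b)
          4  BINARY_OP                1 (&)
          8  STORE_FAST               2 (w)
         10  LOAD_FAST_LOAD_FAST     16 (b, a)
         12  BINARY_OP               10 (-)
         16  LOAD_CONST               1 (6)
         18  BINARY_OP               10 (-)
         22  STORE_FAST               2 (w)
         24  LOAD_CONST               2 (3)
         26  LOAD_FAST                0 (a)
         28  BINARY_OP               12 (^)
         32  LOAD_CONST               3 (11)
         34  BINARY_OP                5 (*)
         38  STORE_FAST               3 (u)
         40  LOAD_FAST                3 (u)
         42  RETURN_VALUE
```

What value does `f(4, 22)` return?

LOAD_FAST_LOAD_FAST a,b → push 4,22. Stack: [4, 22]
BINARY_OP & → 4 & 22 = 4. Stack: [4]
STORE_FAST w → w=4. Stack: []
LOAD_FAST_LOAD_FAST b,a → push 22,4. Stack: [22, 4]
BINARY_OP - → 22 - 4 = 18. Stack: [18]
LOAD_CONST → push 6. Stack: [18, 6]
BINARY_OP - → 18 - 6 = 12. Stack: [12]
STORE_FAST w → w=12. Stack: []
LOAD_CONST → push 3. Stack: [3]
LOAD_FAST a → push 4. Stack: [3, 4]
BINARY_OP ^ → 3 ^ 4 = 7. Stack: [7]
LOAD_CONST → push 11. Stack: [7, 11]
BINARY_OP * → 7 * 11 = 77. Stack: [77]
STORE_FAST u → u=77. Stack: []
LOAD_FAST u → push 77. Stack: [77]
RETURN_VALUE → return 77.

77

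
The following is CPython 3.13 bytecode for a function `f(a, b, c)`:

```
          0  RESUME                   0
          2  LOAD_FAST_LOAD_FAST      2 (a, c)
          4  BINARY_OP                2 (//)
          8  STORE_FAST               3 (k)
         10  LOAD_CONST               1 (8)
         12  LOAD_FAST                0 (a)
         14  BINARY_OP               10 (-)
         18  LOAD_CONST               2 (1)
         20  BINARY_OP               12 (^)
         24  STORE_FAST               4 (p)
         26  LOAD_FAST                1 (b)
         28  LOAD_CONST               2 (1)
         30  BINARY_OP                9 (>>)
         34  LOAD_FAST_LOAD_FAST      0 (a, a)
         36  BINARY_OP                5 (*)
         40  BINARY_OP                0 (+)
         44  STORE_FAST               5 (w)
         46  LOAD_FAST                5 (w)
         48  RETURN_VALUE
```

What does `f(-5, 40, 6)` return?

45

LOAD_FAST_LOAD_FAST a,c → push -5,6. Stack: [-5, 6]
BINARY_OP // → -5 // 6 = -1. Stack: [-1]
STORE_FAST k → k=-1. Stack: []
LOAD_CONST → push 8. Stack: [8]
LOAD_FAST a → push -5. Stack: [8, -5]
BINARY_OP - → 8 - -5 = 13. Stack: [13]
LOAD_CONST → push 1. Stack: [13, 1]
BINARY_OP ^ → 13 ^ 1 = 12. Stack: [12]
STORE_FAST p → p=12. Stack: []
LOAD_FAST b → push 40. Stack: [40]
LOAD_CONST → push 1. Stack: [40, 1]
BINARY_OP >> → 40 >> 1 = 20. Stack: [20]
LOAD_FAST_LOAD_FAST a,a → push -5,-5. Stack: [20, -5, -5]
BINARY_OP * → -5 * -5 = 25. Stack: [20, 25]
BINARY_OP + → 20 + 25 = 45. Stack: [45]
STORE_FAST w → w=45. Stack: []
LOAD_FAST w → push 45. Stack: [45]
RETURN_VALUE → return 45.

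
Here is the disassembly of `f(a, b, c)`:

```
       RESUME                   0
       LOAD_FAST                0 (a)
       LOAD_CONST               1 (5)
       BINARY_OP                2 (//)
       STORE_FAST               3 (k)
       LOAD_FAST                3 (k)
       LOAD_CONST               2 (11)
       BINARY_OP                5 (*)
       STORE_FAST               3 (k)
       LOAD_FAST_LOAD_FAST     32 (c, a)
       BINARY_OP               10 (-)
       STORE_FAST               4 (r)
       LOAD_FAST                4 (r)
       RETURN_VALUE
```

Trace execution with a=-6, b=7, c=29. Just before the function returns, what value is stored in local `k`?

-22

LOAD_FAST a → push -6. Stack: [-6]
LOAD_CONST → push 5. Stack: [-6, 5]
BINARY_OP // → -6 // 5 = -2. Stack: [-2]
STORE_FAST k → k=-2. Stack: []
LOAD_FAST k → push -2. Stack: [-2]
LOAD_CONST → push 11. Stack: [-2, 11]
BINARY_OP * → -2 * 11 = -22. Stack: [-22]
STORE_FAST k → k=-22. Stack: []
LOAD_FAST_LOAD_FAST c,a → push 29,-6. Stack: [29, -6]
BINARY_OP - → 29 - -6 = 35. Stack: [35]
STORE_FAST r → r=35. Stack: []
LOAD_FAST r → push 35. Stack: [35]
RETURN_VALUE → return 35.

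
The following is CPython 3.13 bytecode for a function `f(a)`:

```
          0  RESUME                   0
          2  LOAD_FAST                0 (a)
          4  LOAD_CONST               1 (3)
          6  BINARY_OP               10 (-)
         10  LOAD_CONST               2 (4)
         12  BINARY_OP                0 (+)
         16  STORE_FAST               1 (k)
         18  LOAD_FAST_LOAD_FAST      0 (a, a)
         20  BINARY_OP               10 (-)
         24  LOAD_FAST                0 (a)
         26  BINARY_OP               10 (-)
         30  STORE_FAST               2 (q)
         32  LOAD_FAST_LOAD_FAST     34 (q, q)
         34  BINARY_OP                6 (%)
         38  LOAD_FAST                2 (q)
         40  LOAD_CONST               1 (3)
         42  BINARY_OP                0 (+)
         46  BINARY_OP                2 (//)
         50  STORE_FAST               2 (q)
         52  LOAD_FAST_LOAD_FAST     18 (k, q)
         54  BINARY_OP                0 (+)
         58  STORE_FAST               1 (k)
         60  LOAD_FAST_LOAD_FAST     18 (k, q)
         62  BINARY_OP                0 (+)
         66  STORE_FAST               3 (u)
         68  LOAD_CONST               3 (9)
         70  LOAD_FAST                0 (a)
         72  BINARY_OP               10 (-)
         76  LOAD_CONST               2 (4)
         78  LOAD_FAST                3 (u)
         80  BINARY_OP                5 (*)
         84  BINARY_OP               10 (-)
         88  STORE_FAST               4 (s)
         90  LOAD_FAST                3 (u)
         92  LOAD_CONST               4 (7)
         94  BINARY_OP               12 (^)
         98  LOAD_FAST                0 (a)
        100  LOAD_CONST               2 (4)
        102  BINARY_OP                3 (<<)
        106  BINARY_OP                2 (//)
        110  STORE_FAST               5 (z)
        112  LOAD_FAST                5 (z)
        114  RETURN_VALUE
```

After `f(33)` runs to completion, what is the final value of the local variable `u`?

34

LOAD_FAST a → push 33. Stack: [33]
LOAD_CONST → push 3. Stack: [33, 3]
BINARY_OP - → 33 - 3 = 30. Stack: [30]
LOAD_CONST → push 4. Stack: [30, 4]
BINARY_OP + → 30 + 4 = 34. Stack: [34]
STORE_FAST k → k=34. Stack: []
LOAD_FAST_LOAD_FAST a,a → push 33,33. Stack: [33, 33]
BINARY_OP - → 33 - 33 = 0. Stack: [0]
LOAD_FAST a → push 33. Stack: [0, 33]
BINARY_OP - → 0 - 33 = -33. Stack: [-33]
STORE_FAST q → q=-33. Stack: []
LOAD_FAST_LOAD_FAST q,q → push -33,-33. Stack: [-33, -33]
BINARY_OP % → -33 % -33 = 0. Stack: [0]
LOAD_FAST q → push -33. Stack: [0, -33]
LOAD_CONST → push 3. Stack: [0, -33, 3]
BINARY_OP + → -33 + 3 = -30. Stack: [0, -30]
BINARY_OP // → 0 // -30 = 0. Stack: [0]
STORE_FAST q → q=0. Stack: []
LOAD_FAST_LOAD_FAST k,q → push 34,0. Stack: [34, 0]
BINARY_OP + → 34 + 0 = 34. Stack: [34]
STORE_FAST k → k=34. Stack: []
LOAD_FAST_LOAD_FAST k,q → push 34,0. Stack: [34, 0]
BINARY_OP + → 34 + 0 = 34. Stack: [34]
STORE_FAST u → u=34. Stack: []
LOAD_CONST → push 9. Stack: [9]
LOAD_FAST a → push 33. Stack: [9, 33]
BINARY_OP - → 9 - 33 = -24. Stack: [-24]
LOAD_CONST → push 4. Stack: [-24, 4]
LOAD_FAST u → push 34. Stack: [-24, 4, 34]
BINARY_OP * → 4 * 34 = 136. Stack: [-24, 136]
BINARY_OP - → -24 - 136 = -160. Stack: [-160]
STORE_FAST s → s=-160. Stack: []
LOAD_FAST u → push 34. Stack: [34]
LOAD_CONST → push 7. Stack: [34, 7]
BINARY_OP ^ → 34 ^ 7 = 37. Stack: [37]
LOAD_FAST a → push 33. Stack: [37, 33]
LOAD_CONST → push 4. Stack: [37, 33, 4]
BINARY_OP << → 33 << 4 = 528. Stack: [37, 528]
BINARY_OP // → 37 // 528 = 0. Stack: [0]
STORE_FAST z → z=0. Stack: []
LOAD_FAST z → push 0. Stack: [0]
RETURN_VALUE → return 0.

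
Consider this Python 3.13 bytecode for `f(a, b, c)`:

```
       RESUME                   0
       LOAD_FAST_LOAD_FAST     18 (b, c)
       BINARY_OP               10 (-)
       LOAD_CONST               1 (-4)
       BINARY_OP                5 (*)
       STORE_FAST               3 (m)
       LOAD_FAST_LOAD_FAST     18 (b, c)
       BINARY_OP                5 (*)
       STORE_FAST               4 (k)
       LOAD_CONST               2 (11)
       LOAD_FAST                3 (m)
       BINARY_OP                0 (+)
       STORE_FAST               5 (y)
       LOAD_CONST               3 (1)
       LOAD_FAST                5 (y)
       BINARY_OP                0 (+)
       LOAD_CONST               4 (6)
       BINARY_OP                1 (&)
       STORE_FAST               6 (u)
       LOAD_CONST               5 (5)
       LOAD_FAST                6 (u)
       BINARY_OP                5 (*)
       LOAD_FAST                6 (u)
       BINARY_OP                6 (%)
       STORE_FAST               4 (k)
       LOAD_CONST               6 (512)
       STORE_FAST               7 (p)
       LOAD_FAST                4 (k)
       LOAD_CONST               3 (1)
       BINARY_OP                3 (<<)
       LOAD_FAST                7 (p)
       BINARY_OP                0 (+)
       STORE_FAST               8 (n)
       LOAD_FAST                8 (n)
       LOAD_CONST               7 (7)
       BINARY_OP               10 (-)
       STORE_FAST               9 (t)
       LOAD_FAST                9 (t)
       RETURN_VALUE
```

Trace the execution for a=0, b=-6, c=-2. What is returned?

505

LOAD_FAST_LOAD_FAST b,c → push -6,-2. Stack: [-6, -2]
BINARY_OP - → -6 - -2 = -4. Stack: [-4]
LOAD_CONST → push -4. Stack: [-4, -4]
BINARY_OP * → -4 * -4 = 16. Stack: [16]
STORE_FAST m → m=16. Stack: []
LOAD_FAST_LOAD_FAST b,c → push -6,-2. Stack: [-6, -2]
BINARY_OP * → -6 * -2 = 12. Stack: [12]
STORE_FAST k → k=12. Stack: []
LOAD_CONST → push 11. Stack: [11]
LOAD_FAST m → push 16. Stack: [11, 16]
BINARY_OP + → 11 + 16 = 27. Stack: [27]
STORE_FAST y → y=27. Stack: []
LOAD_CONST → push 1. Stack: [1]
LOAD_FAST y → push 27. Stack: [1, 27]
BINARY_OP + → 1 + 27 = 28. Stack: [28]
LOAD_CONST → push 6. Stack: [28, 6]
BINARY_OP & → 28 & 6 = 4. Stack: [4]
STORE_FAST u → u=4. Stack: []
LOAD_CONST → push 5. Stack: [5]
LOAD_FAST u → push 4. Stack: [5, 4]
BINARY_OP * → 5 * 4 = 20. Stack: [20]
LOAD_FAST u → push 4. Stack: [20, 4]
BINARY_OP % → 20 % 4 = 0. Stack: [0]
STORE_FAST k → k=0. Stack: []
LOAD_CONST → push 512. Stack: [512]
STORE_FAST p → p=512. Stack: []
LOAD_FAST k → push 0. Stack: [0]
LOAD_CONST → push 1. Stack: [0, 1]
BINARY_OP << → 0 << 1 = 0. Stack: [0]
LOAD_FAST p → push 512. Stack: [0, 512]
BINARY_OP + → 0 + 512 = 512. Stack: [512]
STORE_FAST n → n=512. Stack: []
LOAD_FAST n → push 512. Stack: [512]
LOAD_CONST → push 7. Stack: [512, 7]
BINARY_OP - → 512 - 7 = 505. Stack: [505]
STORE_FAST t → t=505. Stack: []
LOAD_FAST t → push 505. Stack: [505]
RETURN_VALUE → return 505.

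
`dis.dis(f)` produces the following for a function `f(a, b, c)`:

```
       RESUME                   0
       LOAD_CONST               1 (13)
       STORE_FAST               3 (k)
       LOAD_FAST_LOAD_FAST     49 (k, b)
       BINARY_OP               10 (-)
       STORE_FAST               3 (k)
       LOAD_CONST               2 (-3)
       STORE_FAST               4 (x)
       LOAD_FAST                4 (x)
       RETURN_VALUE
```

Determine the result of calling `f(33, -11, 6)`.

-3

LOAD_CONST → push 13. Stack: [13]
STORE_FAST k → k=13. Stack: []
LOAD_FAST_LOAD_FAST k,b → push 13,-11. Stack: [13, -11]
BINARY_OP - → 13 - -11 = 24. Stack: [24]
STORE_FAST k → k=24. Stack: []
LOAD_CONST → push -3. Stack: [-3]
STORE_FAST x → x=-3. Stack: []
LOAD_FAST x → push -3. Stack: [-3]
RETURN_VALUE → return -3.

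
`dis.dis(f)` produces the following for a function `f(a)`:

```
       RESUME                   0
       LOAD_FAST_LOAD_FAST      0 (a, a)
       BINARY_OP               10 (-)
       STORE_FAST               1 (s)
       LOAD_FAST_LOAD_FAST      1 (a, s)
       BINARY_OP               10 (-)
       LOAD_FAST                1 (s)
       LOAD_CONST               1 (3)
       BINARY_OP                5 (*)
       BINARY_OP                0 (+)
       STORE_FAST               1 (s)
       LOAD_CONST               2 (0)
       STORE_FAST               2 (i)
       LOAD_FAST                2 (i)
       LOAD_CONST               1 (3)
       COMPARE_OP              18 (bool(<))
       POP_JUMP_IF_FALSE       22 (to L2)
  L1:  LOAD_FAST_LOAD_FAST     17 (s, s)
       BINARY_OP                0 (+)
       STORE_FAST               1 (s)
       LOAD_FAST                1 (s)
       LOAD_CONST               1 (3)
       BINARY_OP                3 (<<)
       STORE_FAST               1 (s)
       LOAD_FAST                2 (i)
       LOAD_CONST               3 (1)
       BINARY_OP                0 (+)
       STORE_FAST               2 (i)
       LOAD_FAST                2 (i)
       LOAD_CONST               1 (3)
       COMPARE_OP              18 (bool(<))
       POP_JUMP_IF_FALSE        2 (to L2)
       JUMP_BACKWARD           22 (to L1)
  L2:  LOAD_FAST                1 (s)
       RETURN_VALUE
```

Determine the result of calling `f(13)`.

LOAD_FAST_LOAD_FAST a,a → push 13,13. Stack: [13, 13]
BINARY_OP - → 13 - 13 = 0. Stack: [0]
STORE_FAST s → s=0. Stack: []
LOAD_FAST_LOAD_FAST a,s → push 13,0. Stack: [13, 0]
BINARY_OP - → 13 - 0 = 13. Stack: [13]
LOAD_FAST s → push 0. Stack: [13, 0]
LOAD_CONST → push 3. Stack: [13, 0, 3]
BINARY_OP * → 0 * 3 = 0. Stack: [13, 0]
BINARY_OP + → 13 + 0 = 13. Stack: [13]
STORE_FAST s → s=13. Stack: []
LOAD_CONST → push 0. Stack: [0]
STORE_FAST i → i=0. Stack: []
LOAD_FAST i → push 0. Stack: [0]
LOAD_CONST → push 3. Stack: [0, 3]
COMPARE_OP bool(<) → 0 vs 3 = True. Stack: [True]
POP_JUMP_IF_FALSE → pop True; no jump. Stack: []
LOAD_FAST_LOAD_FAST s,s → push 13,13. Stack: [13, 13]
BINARY_OP + → 13 + 13 = 26. Stack: [26]
STORE_FAST s → s=26. Stack: []
LOAD_FAST s → push 26. Stack: [26]
LOAD_CONST → push 3. Stack: [26, 3]
BINARY_OP << → 26 << 3 = 208. Stack: [208]
STORE_FAST s → s=208. Stack: []
LOAD_FAST i → push 0. Stack: [0]
LOAD_CONST → push 1. Stack: [0, 1]
BINARY_OP + → 0 + 1 = 1. Stack: [1]
STORE_FAST i → i=1. Stack: []
LOAD_FAST i → push 1. Stack: [1]
LOAD_CONST → push 3. Stack: [1, 3]
COMPARE_OP bool(<) → 1 vs 3 = True. Stack: [True]
POP_JUMP_IF_FALSE → pop True; no jump. Stack: []
LOAD_FAST_LOAD_FAST s,s → push 208,208. Stack: [208, 208]
BINARY_OP + → 208 + 208 = 416. Stack: [416]
STORE_FAST s → s=416. Stack: []
LOAD_FAST s → push 416. Stack: [416]
LOAD_CONST → push 3. Stack: [416, 3]
BINARY_OP << → 416 << 3 = 3328. Stack: [3328]
STORE_FAST s → s=3328. Stack: []
LOAD_FAST i → push 1. Stack: [1]
LOAD_CONST → push 1. Stack: [1, 1]
BINARY_OP + → 1 + 1 = 2. Stack: [2]
STORE_FAST i → i=2. Stack: []
LOAD_FAST i → push 2. Stack: [2]
LOAD_CONST → push 3. Stack: [2, 3]
COMPARE_OP bool(<) → 2 vs 3 = True. Stack: [True]
POP_JUMP_IF_FALSE → pop True; no jump. Stack: []
LOAD_FAST_LOAD_FAST s,s → push 3328,3328. Stack: [3328, 3328]
BINARY_OP + → 3328 + 3328 = 6656. Stack: [6656]
STORE_FAST s → s=6656. Stack: []
LOAD_FAST s → push 6656. Stack: [6656]
LOAD_CONST → push 3. Stack: [6656, 3]
BINARY_OP << → 6656 << 3 = 53248. Stack: [53248]
STORE_FAST s → s=53248. Stack: []
LOAD_FAST i → push 2. Stack: [2]
LOAD_CONST → push 1. Stack: [2, 1]
BINARY_OP + → 2 + 1 = 3. Stack: [3]
STORE_FAST i → i=3. Stack: []
LOAD_FAST i → push 3. Stack: [3]
LOAD_CONST → push 3. Stack: [3, 3]
COMPARE_OP bool(<) → 3 vs 3 = False. Stack: [False]
POP_JUMP_IF_FALSE → pop False; jump. Stack: []
LOAD_FAST s → push 53248. Stack: [53248]
RETURN_VALUE → return 53248.

53248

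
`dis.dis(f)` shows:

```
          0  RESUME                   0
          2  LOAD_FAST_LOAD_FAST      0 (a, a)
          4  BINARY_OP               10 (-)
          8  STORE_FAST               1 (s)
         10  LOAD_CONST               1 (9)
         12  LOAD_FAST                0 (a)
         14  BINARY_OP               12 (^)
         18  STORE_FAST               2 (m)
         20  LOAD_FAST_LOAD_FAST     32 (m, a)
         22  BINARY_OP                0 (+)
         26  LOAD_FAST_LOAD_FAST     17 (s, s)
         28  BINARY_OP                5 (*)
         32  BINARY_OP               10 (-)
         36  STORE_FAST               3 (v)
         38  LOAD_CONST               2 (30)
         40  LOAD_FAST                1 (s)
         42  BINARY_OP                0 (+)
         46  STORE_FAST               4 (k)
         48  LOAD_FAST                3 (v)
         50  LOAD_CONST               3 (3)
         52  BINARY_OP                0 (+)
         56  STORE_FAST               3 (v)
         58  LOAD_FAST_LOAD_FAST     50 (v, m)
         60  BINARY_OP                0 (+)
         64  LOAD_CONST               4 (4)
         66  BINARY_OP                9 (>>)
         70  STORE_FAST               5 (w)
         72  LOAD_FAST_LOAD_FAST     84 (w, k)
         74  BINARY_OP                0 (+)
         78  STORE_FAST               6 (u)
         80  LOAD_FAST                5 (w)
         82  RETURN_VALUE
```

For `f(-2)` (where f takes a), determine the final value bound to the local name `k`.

30

LOAD_FAST_LOAD_FAST a,a → push -2,-2. Stack: [-2, -2]
BINARY_OP - → -2 - -2 = 0. Stack: [0]
STORE_FAST s → s=0. Stack: []
LOAD_CONST → push 9. Stack: [9]
LOAD_FAST a → push -2. Stack: [9, -2]
BINARY_OP ^ → 9 ^ -2 = -9. Stack: [-9]
STORE_FAST m → m=-9. Stack: []
LOAD_FAST_LOAD_FAST m,a → push -9,-2. Stack: [-9, -2]
BINARY_OP + → -9 + -2 = -11. Stack: [-11]
LOAD_FAST_LOAD_FAST s,s → push 0,0. Stack: [-11, 0, 0]
BINARY_OP * → 0 * 0 = 0. Stack: [-11, 0]
BINARY_OP - → -11 - 0 = -11. Stack: [-11]
STORE_FAST v → v=-11. Stack: []
LOAD_CONST → push 30. Stack: [30]
LOAD_FAST s → push 0. Stack: [30, 0]
BINARY_OP + → 30 + 0 = 30. Stack: [30]
STORE_FAST k → k=30. Stack: []
LOAD_FAST v → push -11. Stack: [-11]
LOAD_CONST → push 3. Stack: [-11, 3]
BINARY_OP + → -11 + 3 = -8. Stack: [-8]
STORE_FAST v → v=-8. Stack: []
LOAD_FAST_LOAD_FAST v,m → push -8,-9. Stack: [-8, -9]
BINARY_OP + → -8 + -9 = -17. Stack: [-17]
LOAD_CONST → push 4. Stack: [-17, 4]
BINARY_OP >> → -17 >> 4 = -2. Stack: [-2]
STORE_FAST w → w=-2. Stack: []
LOAD_FAST_LOAD_FAST w,k → push -2,30. Stack: [-2, 30]
BINARY_OP + → -2 + 30 = 28. Stack: [28]
STORE_FAST u → u=28. Stack: []
LOAD_FAST w → push -2. Stack: [-2]
RETURN_VALUE → return -2.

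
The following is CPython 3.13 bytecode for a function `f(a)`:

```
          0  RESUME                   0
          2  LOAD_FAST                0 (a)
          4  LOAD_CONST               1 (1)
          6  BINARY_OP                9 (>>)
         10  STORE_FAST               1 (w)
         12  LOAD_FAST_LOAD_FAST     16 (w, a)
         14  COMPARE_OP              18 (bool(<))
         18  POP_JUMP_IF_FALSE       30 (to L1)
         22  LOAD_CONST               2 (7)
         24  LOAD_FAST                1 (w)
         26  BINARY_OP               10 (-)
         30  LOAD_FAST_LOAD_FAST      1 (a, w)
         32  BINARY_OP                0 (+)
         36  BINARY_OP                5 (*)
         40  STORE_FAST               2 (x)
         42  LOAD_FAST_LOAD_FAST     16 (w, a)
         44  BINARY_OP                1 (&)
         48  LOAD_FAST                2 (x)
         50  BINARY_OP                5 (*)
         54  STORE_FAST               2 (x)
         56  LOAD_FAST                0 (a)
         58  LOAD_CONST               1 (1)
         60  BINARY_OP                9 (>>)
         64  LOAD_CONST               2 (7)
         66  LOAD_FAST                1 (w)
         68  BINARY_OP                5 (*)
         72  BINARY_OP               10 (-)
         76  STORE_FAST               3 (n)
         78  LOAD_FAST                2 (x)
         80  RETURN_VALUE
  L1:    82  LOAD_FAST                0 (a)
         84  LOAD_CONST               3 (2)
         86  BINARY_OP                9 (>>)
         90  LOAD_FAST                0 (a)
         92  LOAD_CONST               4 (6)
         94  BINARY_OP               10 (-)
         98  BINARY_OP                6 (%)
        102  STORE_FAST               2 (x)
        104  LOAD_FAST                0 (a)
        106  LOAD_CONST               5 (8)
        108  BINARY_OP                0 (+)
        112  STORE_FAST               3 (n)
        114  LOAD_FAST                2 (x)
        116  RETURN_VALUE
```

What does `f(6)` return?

72

LOAD_FAST a → push 6. Stack: [6]
LOAD_CONST → push 1. Stack: [6, 1]
BINARY_OP >> → 6 >> 1 = 3. Stack: [3]
STORE_FAST w → w=3. Stack: []
LOAD_FAST_LOAD_FAST w,a → push 3,6. Stack: [3, 6]
COMPARE_OP bool(<) → 3 vs 6 = True. Stack: [True]
POP_JUMP_IF_FALSE → pop True; no jump. Stack: []
LOAD_CONST → push 7. Stack: [7]
LOAD_FAST w → push 3. Stack: [7, 3]
BINARY_OP - → 7 - 3 = 4. Stack: [4]
LOAD_FAST_LOAD_FAST a,w → push 6,3. Stack: [4, 6, 3]
BINARY_OP + → 6 + 3 = 9. Stack: [4, 9]
BINARY_OP * → 4 * 9 = 36. Stack: [36]
STORE_FAST x → x=36. Stack: []
LOAD_FAST_LOAD_FAST w,a → push 3,6. Stack: [3, 6]
BINARY_OP & → 3 & 6 = 2. Stack: [2]
LOAD_FAST x → push 36. Stack: [2, 36]
BINARY_OP * → 2 * 36 = 72. Stack: [72]
STORE_FAST x → x=72. Stack: []
LOAD_FAST a → push 6. Stack: [6]
LOAD_CONST → push 1. Stack: [6, 1]
BINARY_OP >> → 6 >> 1 = 3. Stack: [3]
LOAD_CONST → push 7. Stack: [3, 7]
LOAD_FAST w → push 3. Stack: [3, 7, 3]
BINARY_OP * → 7 * 3 = 21. Stack: [3, 21]
BINARY_OP - → 3 - 21 = -18. Stack: [-18]
STORE_FAST n → n=-18. Stack: []
LOAD_FAST x → push 72. Stack: [72]
RETURN_VALUE → return 72.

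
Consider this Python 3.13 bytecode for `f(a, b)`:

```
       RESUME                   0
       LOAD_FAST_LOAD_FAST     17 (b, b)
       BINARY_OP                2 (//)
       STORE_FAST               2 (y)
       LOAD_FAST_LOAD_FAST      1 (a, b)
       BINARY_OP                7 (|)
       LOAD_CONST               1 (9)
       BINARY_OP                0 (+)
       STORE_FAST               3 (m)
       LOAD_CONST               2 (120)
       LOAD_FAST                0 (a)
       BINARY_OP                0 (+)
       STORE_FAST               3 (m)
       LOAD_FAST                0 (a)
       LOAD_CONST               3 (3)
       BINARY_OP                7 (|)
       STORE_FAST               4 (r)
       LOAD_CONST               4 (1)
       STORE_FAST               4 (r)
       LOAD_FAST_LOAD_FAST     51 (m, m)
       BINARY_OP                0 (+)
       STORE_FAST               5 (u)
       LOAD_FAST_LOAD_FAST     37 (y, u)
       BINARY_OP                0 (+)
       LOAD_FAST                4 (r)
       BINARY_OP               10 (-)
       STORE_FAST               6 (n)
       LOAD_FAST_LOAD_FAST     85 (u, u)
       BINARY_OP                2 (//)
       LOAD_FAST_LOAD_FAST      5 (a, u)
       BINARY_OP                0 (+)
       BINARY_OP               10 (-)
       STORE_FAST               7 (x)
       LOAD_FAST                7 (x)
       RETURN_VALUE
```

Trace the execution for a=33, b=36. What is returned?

LOAD_FAST_LOAD_FAST b,b → push 36,36. Stack: [36, 36]
BINARY_OP // → 36 // 36 = 1. Stack: [1]
STORE_FAST y → y=1. Stack: []
LOAD_FAST_LOAD_FAST a,b → push 33,36. Stack: [33, 36]
BINARY_OP | → 33 | 36 = 37. Stack: [37]
LOAD_CONST → push 9. Stack: [37, 9]
BINARY_OP + → 37 + 9 = 46. Stack: [46]
STORE_FAST m → m=46. Stack: []
LOAD_CONST → push 120. Stack: [120]
LOAD_FAST a → push 33. Stack: [120, 33]
BINARY_OP + → 120 + 33 = 153. Stack: [153]
STORE_FAST m → m=153. Stack: []
LOAD_FAST a → push 33. Stack: [33]
LOAD_CONST → push 3. Stack: [33, 3]
BINARY_OP | → 33 | 3 = 35. Stack: [35]
STORE_FAST r → r=35. Stack: []
LOAD_CONST → push 1. Stack: [1]
STORE_FAST r → r=1. Stack: []
LOAD_FAST_LOAD_FAST m,m → push 153,153. Stack: [153, 153]
BINARY_OP + → 153 + 153 = 306. Stack: [306]
STORE_FAST u → u=306. Stack: []
LOAD_FAST_LOAD_FAST y,u → push 1,306. Stack: [1, 306]
BINARY_OP + → 1 + 306 = 307. Stack: [307]
LOAD_FAST r → push 1. Stack: [307, 1]
BINARY_OP - → 307 - 1 = 306. Stack: [306]
STORE_FAST n → n=306. Stack: []
LOAD_FAST_LOAD_FAST u,u → push 306,306. Stack: [306, 306]
BINARY_OP // → 306 // 306 = 1. Stack: [1]
LOAD_FAST_LOAD_FAST a,u → push 33,306. Stack: [1, 33, 306]
BINARY_OP + → 33 + 306 = 339. Stack: [1, 339]
BINARY_OP - → 1 - 339 = -338. Stack: [-338]
STORE_FAST x → x=-338. Stack: []
LOAD_FAST x → push -338. Stack: [-338]
RETURN_VALUE → return -338.

-338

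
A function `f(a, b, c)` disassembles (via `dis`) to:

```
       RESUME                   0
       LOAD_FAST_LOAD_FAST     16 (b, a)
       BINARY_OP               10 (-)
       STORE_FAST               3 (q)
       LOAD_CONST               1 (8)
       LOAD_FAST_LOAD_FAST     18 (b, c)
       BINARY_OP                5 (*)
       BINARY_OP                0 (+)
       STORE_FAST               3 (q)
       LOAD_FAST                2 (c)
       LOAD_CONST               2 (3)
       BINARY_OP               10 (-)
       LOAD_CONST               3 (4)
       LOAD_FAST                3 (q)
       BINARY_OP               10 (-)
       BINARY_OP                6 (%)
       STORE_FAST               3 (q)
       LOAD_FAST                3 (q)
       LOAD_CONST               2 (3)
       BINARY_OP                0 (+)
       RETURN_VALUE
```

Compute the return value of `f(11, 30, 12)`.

-352

LOAD_FAST_LOAD_FAST b,a → push 30,11. Stack: [30, 11]
BINARY_OP - → 30 - 11 = 19. Stack: [19]
STORE_FAST q → q=19. Stack: []
LOAD_CONST → push 8. Stack: [8]
LOAD_FAST_LOAD_FAST b,c → push 30,12. Stack: [8, 30, 12]
BINARY_OP * → 30 * 12 = 360. Stack: [8, 360]
BINARY_OP + → 8 + 360 = 368. Stack: [368]
STORE_FAST q → q=368. Stack: []
LOAD_FAST c → push 12. Stack: [12]
LOAD_CONST → push 3. Stack: [12, 3]
BINARY_OP - → 12 - 3 = 9. Stack: [9]
LOAD_CONST → push 4. Stack: [9, 4]
LOAD_FAST q → push 368. Stack: [9, 4, 368]
BINARY_OP - → 4 - 368 = -364. Stack: [9, -364]
BINARY_OP % → 9 % -364 = -355. Stack: [-355]
STORE_FAST q → q=-355. Stack: []
LOAD_FAST q → push -355. Stack: [-355]
LOAD_CONST → push 3. Stack: [-355, 3]
BINARY_OP + → -355 + 3 = -352. Stack: [-352]
RETURN_VALUE → return -352.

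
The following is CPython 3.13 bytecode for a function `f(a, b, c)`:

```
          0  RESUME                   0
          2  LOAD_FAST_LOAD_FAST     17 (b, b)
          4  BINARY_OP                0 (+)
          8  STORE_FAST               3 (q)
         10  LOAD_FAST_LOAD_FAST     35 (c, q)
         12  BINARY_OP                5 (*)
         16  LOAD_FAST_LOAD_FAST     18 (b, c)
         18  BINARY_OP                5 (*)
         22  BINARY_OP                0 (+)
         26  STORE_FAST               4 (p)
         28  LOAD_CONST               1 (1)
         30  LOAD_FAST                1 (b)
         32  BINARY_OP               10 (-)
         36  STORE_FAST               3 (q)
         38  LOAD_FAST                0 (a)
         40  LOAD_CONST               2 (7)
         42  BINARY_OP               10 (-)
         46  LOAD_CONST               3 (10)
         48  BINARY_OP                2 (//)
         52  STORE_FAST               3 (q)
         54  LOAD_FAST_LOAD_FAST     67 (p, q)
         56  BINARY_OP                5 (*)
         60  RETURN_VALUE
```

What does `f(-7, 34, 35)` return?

-7140

LOAD_FAST_LOAD_FAST b,b → push 34,34. Stack: [34, 34]
BINARY_OP + → 34 + 34 = 68. Stack: [68]
STORE_FAST q → q=68. Stack: []
LOAD_FAST_LOAD_FAST c,q → push 35,68. Stack: [35, 68]
BINARY_OP * → 35 * 68 = 2380. Stack: [2380]
LOAD_FAST_LOAD_FAST b,c → push 34,35. Stack: [2380, 34, 35]
BINARY_OP * → 34 * 35 = 1190. Stack: [2380, 1190]
BINARY_OP + → 2380 + 1190 = 3570. Stack: [3570]
STORE_FAST p → p=3570. Stack: []
LOAD_CONST → push 1. Stack: [1]
LOAD_FAST b → push 34. Stack: [1, 34]
BINARY_OP - → 1 - 34 = -33. Stack: [-33]
STORE_FAST q → q=-33. Stack: []
LOAD_FAST a → push -7. Stack: [-7]
LOAD_CONST → push 7. Stack: [-7, 7]
BINARY_OP - → -7 - 7 = -14. Stack: [-14]
LOAD_CONST → push 10. Stack: [-14, 10]
BINARY_OP // → -14 // 10 = -2. Stack: [-2]
STORE_FAST q → q=-2. Stack: []
LOAD_FAST_LOAD_FAST p,q → push 3570,-2. Stack: [3570, -2]
BINARY_OP * → 3570 * -2 = -7140. Stack: [-7140]
RETURN_VALUE → return -7140.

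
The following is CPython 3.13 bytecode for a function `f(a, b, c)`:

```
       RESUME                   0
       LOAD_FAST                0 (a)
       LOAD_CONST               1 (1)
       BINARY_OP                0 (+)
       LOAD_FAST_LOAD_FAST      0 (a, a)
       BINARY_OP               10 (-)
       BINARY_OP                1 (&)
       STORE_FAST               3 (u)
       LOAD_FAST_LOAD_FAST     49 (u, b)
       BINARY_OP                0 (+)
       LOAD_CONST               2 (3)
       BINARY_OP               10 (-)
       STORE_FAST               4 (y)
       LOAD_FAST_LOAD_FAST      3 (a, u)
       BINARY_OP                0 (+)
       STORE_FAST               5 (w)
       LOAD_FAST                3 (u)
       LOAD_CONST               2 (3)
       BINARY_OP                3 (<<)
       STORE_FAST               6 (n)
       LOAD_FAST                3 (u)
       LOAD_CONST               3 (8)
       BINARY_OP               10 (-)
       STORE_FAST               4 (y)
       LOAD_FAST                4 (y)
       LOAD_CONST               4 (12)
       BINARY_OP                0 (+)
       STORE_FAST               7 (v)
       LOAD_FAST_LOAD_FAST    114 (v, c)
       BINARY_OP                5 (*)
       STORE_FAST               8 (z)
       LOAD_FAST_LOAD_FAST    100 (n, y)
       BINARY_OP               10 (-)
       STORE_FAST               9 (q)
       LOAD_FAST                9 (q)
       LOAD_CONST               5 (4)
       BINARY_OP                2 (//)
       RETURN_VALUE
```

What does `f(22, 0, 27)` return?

2

LOAD_FAST a → push 22. Stack: [22]
LOAD_CONST → push 1. Stack: [22, 1]
BINARY_OP + → 22 + 1 = 23. Stack: [23]
LOAD_FAST_LOAD_FAST a,a → push 22,22. Stack: [23, 22, 22]
BINARY_OP - → 22 - 22 = 0. Stack: [23, 0]
BINARY_OP & → 23 & 0 = 0. Stack: [0]
STORE_FAST u → u=0. Stack: []
LOAD_FAST_LOAD_FAST u,b → push 0,0. Stack: [0, 0]
BINARY_OP + → 0 + 0 = 0. Stack: [0]
LOAD_CONST → push 3. Stack: [0, 3]
BINARY_OP - → 0 - 3 = -3. Stack: [-3]
STORE_FAST y → y=-3. Stack: []
LOAD_FAST_LOAD_FAST a,u → push 22,0. Stack: [22, 0]
BINARY_OP + → 22 + 0 = 22. Stack: [22]
STORE_FAST w → w=22. Stack: []
LOAD_FAST u → push 0. Stack: [0]
LOAD_CONST → push 3. Stack: [0, 3]
BINARY_OP << → 0 << 3 = 0. Stack: [0]
STORE_FAST n → n=0. Stack: []
LOAD_FAST u → push 0. Stack: [0]
LOAD_CONST → push 8. Stack: [0, 8]
BINARY_OP - → 0 - 8 = -8. Stack: [-8]
STORE_FAST y → y=-8. Stack: []
LOAD_FAST y → push -8. Stack: [-8]
LOAD_CONST → push 12. Stack: [-8, 12]
BINARY_OP + → -8 + 12 = 4. Stack: [4]
STORE_FAST v → v=4. Stack: []
LOAD_FAST_LOAD_FAST v,c → push 4,27. Stack: [4, 27]
BINARY_OP * → 4 * 27 = 108. Stack: [108]
STORE_FAST z → z=108. Stack: []
LOAD_FAST_LOAD_FAST n,y → push 0,-8. Stack: [0, -8]
BINARY_OP - → 0 - -8 = 8. Stack: [8]
STORE_FAST q → q=8. Stack: []
LOAD_FAST q → push 8. Stack: [8]
LOAD_CONST → push 4. Stack: [8, 4]
BINARY_OP // → 8 // 4 = 2. Stack: [2]
RETURN_VALUE → return 2.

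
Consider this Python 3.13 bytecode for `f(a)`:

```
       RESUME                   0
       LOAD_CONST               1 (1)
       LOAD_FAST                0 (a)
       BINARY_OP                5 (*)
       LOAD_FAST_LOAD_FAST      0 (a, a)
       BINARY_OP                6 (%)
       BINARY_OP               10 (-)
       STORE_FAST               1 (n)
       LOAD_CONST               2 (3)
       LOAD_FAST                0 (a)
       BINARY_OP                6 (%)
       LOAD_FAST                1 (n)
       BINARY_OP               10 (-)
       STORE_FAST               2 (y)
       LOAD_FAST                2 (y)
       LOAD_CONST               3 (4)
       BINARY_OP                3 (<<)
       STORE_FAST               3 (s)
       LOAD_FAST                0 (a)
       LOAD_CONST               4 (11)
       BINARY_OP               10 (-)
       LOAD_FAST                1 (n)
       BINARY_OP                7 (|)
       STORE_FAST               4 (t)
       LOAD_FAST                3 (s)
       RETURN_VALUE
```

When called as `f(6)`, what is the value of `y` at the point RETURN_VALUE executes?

-3

LOAD_CONST → push 1. Stack: [1]
LOAD_FAST a → push 6. Stack: [1, 6]
BINARY_OP * → 1 * 6 = 6. Stack: [6]
LOAD_FAST_LOAD_FAST a,a → push 6,6. Stack: [6, 6, 6]
BINARY_OP % → 6 % 6 = 0. Stack: [6, 0]
BINARY_OP - → 6 - 0 = 6. Stack: [6]
STORE_FAST n → n=6. Stack: []
LOAD_CONST → push 3. Stack: [3]
LOAD_FAST a → push 6. Stack: [3, 6]
BINARY_OP % → 3 % 6 = 3. Stack: [3]
LOAD_FAST n → push 6. Stack: [3, 6]
BINARY_OP - → 3 - 6 = -3. Stack: [-3]
STORE_FAST y → y=-3. Stack: []
LOAD_FAST y → push -3. Stack: [-3]
LOAD_CONST → push 4. Stack: [-3, 4]
BINARY_OP << → -3 << 4 = -48. Stack: [-48]
STORE_FAST s → s=-48. Stack: []
LOAD_FAST a → push 6. Stack: [6]
LOAD_CONST → push 11. Stack: [6, 11]
BINARY_OP - → 6 - 11 = -5. Stack: [-5]
LOAD_FAST n → push 6. Stack: [-5, 6]
BINARY_OP | → -5 | 6 = -1. Stack: [-1]
STORE_FAST t → t=-1. Stack: []
LOAD_FAST s → push -48. Stack: [-48]
RETURN_VALUE → return -48.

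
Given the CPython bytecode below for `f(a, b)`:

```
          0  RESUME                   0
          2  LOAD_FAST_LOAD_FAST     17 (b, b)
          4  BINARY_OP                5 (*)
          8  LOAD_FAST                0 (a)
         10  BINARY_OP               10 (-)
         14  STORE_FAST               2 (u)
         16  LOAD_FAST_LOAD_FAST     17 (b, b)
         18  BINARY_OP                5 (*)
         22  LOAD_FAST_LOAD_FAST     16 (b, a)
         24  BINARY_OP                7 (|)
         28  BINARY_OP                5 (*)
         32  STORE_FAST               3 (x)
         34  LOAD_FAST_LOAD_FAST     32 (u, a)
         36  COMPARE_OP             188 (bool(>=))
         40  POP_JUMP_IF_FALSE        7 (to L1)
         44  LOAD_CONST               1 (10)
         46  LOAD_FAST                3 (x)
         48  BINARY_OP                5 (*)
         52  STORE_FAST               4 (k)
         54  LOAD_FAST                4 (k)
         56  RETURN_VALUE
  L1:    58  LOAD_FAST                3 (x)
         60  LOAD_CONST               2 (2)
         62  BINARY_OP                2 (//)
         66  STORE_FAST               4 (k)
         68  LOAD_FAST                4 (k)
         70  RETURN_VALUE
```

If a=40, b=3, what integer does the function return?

193

LOAD_FAST_LOAD_FAST b,b → push 3,3. Stack: [3, 3]
BINARY_OP * → 3 * 3 = 9. Stack: [9]
LOAD_FAST a → push 40. Stack: [9, 40]
BINARY_OP - → 9 - 40 = -31. Stack: [-31]
STORE_FAST u → u=-31. Stack: []
LOAD_FAST_LOAD_FAST b,b → push 3,3. Stack: [3, 3]
BINARY_OP * → 3 * 3 = 9. Stack: [9]
LOAD_FAST_LOAD_FAST b,a → push 3,40. Stack: [9, 3, 40]
BINARY_OP | → 3 | 40 = 43. Stack: [9, 43]
BINARY_OP * → 9 * 43 = 387. Stack: [387]
STORE_FAST x → x=387. Stack: []
LOAD_FAST_LOAD_FAST u,a → push -31,40. Stack: [-31, 40]
COMPARE_OP bool(>=) → -31 vs 40 = False. Stack: [False]
POP_JUMP_IF_FALSE → pop False; jump. Stack: []
LOAD_FAST x → push 387. Stack: [387]
LOAD_CONST → push 2. Stack: [387, 2]
BINARY_OP // → 387 // 2 = 193. Stack: [193]
STORE_FAST k → k=193. Stack: []
LOAD_FAST k → push 193. Stack: [193]
RETURN_VALUE → return 193.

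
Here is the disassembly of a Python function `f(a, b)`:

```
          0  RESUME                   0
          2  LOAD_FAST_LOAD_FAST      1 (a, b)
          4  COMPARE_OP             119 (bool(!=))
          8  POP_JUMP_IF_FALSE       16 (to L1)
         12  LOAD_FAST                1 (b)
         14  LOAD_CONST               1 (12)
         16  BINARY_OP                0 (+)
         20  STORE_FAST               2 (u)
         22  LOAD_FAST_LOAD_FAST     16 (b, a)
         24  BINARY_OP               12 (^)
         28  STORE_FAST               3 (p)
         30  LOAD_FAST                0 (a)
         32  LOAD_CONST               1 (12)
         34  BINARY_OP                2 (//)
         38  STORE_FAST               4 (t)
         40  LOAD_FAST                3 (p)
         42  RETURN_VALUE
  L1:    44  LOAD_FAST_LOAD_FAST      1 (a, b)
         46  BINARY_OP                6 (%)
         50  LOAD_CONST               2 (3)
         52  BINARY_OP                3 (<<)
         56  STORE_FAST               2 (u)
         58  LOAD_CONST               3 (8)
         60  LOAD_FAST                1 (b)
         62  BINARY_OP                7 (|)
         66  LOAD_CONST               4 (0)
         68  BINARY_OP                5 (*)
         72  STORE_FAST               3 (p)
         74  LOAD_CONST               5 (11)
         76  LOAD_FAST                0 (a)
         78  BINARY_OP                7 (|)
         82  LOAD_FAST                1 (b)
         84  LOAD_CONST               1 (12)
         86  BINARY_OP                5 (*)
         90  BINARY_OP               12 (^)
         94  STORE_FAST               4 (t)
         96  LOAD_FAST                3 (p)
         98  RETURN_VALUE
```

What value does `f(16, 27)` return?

11

LOAD_FAST_LOAD_FAST a,b → push 16,27. Stack: [16, 27]
COMPARE_OP bool(!=) → 16 vs 27 = True. Stack: [True]
POP_JUMP_IF_FALSE → pop True; no jump. Stack: []
LOAD_FAST b → push 27. Stack: [27]
LOAD_CONST → push 12. Stack: [27, 12]
BINARY_OP + → 27 + 12 = 39. Stack: [39]
STORE_FAST u → u=39. Stack: []
LOAD_FAST_LOAD_FAST b,a → push 27,16. Stack: [27, 16]
BINARY_OP ^ → 27 ^ 16 = 11. Stack: [11]
STORE_FAST p → p=11. Stack: []
LOAD_FAST a → push 16. Stack: [16]
LOAD_CONST → push 12. Stack: [16, 12]
BINARY_OP // → 16 // 12 = 1. Stack: [1]
STORE_FAST t → t=1. Stack: []
LOAD_FAST p → push 11. Stack: [11]
RETURN_VALUE → return 11.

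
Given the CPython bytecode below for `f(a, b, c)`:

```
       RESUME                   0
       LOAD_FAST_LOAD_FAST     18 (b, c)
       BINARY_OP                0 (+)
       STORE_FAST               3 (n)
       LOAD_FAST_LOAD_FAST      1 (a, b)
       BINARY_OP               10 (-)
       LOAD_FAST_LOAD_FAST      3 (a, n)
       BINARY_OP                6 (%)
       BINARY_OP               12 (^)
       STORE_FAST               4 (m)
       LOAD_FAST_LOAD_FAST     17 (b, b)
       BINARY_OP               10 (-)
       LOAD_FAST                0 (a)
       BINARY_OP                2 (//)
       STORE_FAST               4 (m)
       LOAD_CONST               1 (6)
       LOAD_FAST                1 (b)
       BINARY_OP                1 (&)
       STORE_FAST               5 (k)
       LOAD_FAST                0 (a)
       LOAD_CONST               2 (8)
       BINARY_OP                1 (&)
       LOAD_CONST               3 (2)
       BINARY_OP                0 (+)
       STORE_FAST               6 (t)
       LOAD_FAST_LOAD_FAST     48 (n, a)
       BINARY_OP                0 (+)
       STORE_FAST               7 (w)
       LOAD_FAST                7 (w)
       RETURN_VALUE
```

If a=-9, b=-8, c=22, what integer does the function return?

LOAD_FAST_LOAD_FAST b,c → push -8,22. Stack: [-8, 22]
BINARY_OP + → -8 + 22 = 14. Stack: [14]
STORE_FAST n → n=14. Stack: []
LOAD_FAST_LOAD_FAST a,b → push -9,-8. Stack: [-9, -8]
BINARY_OP - → -9 - -8 = -1. Stack: [-1]
LOAD_FAST_LOAD_FAST a,n → push -9,14. Stack: [-1, -9, 14]
BINARY_OP % → -9 % 14 = 5. Stack: [-1, 5]
BINARY_OP ^ → -1 ^ 5 = -6. Stack: [-6]
STORE_FAST m → m=-6. Stack: []
LOAD_FAST_LOAD_FAST b,b → push -8,-8. Stack: [-8, -8]
BINARY_OP - → -8 - -8 = 0. Stack: [0]
LOAD_FAST a → push -9. Stack: [0, -9]
BINARY_OP // → 0 // -9 = 0. Stack: [0]
STORE_FAST m → m=0. Stack: []
LOAD_CONST → push 6. Stack: [6]
LOAD_FAST b → push -8. Stack: [6, -8]
BINARY_OP & → 6 & -8 = 0. Stack: [0]
STORE_FAST k → k=0. Stack: []
LOAD_FAST a → push -9. Stack: [-9]
LOAD_CONST → push 8. Stack: [-9, 8]
BINARY_OP & → -9 & 8 = 0. Stack: [0]
LOAD_CONST → push 2. Stack: [0, 2]
BINARY_OP + → 0 + 2 = 2. Stack: [2]
STORE_FAST t → t=2. Stack: []
LOAD_FAST_LOAD_FAST n,a → push 14,-9. Stack: [14, -9]
BINARY_OP + → 14 + -9 = 5. Stack: [5]
STORE_FAST w → w=5. Stack: []
LOAD_FAST w → push 5. Stack: [5]
RETURN_VALUE → return 5.

5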